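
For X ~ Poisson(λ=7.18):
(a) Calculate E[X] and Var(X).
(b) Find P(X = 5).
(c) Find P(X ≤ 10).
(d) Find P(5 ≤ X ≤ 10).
(a) E[X] = 7.1800, Var(X) = 7.1800
(b) P(X = 5) = 0.121117
(c) P(X ≤ 10) = 0.888211
(d) P(5 ≤ X ≤ 10) = 0.731016

We have X ~ Poisson(λ=7.18).

(a) Moments:
E[X] = 7.1800
Var(X) = 7.1800
σ = √Var(X) = 2.6796

(b) Point probability using PMF:
P(X = 5) = 0.121117

(c) Cumulative probability using CDF:
P(X ≤ 10) = F(10) = 0.888211

(d) Range probability:
P(5 ≤ X ≤ 10) = P(X ≤ 10) - P(X ≤ 4)
                   = F(10) - F(4)
                   = 0.888211 - 0.157195
                   = 0.731016

This means approximately 73.1% of outcomes fall in the interval [5, 10].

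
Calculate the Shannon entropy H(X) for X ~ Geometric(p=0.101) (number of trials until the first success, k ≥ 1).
3.2403 nats

We have X ~ Geometric(p=0.101) (number of trials until the first success, k ≥ 1).

The Shannon entropy measures the uncertainty or information content of the distribution.

For a Geometric distribution with p=0.101 (number of trials until the first success, k ≥ 1):
H(X) = 3.2403 nats

(In bits, this would be 4.6748 bits.)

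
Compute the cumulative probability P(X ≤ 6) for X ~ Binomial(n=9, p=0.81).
0.235732

We have X ~ Binomial(n=9, p=0.81).

The CDF gives us P(X ≤ k).

Using the CDF:
P(X ≤ 6) = 0.235732

This means there's approximately a 23.6% chance that X is at most 6.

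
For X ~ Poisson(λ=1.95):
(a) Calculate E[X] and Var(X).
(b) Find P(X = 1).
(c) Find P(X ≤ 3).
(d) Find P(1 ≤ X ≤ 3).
(a) E[X] = 1.9500, Var(X) = 1.9500
(b) P(X = 1) = 0.277434
(c) P(X ≤ 3) = 0.866031
(d) P(1 ≤ X ≤ 3) = 0.723757

We have X ~ Poisson(λ=1.95).

(a) Moments:
E[X] = 1.9500
Var(X) = 1.9500
σ = √Var(X) = 1.3964

(b) Point probability using PMF:
P(X = 1) = 0.277434

(c) Cumulative probability using CDF:
P(X ≤ 3) = F(3) = 0.866031

(d) Range probability:
P(1 ≤ X ≤ 3) = P(X ≤ 3) - P(X ≤ 0)
                   = F(3) - F(0)
                   = 0.866031 - 0.142274
                   = 0.723757

This means approximately 72.4% of outcomes fall in the interval [1, 3].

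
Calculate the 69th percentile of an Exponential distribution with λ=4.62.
0.2535

We have X ~ Exponential(λ=4.62).

We want to find x such that P(X ≤ x) = 0.69.

This is the 69th percentile, which means 69% of values fall below this point.

Using the inverse CDF (quantile function):
x = F⁻¹(0.69) = 0.2535

Verification: P(X ≤ 0.2535) = 0.69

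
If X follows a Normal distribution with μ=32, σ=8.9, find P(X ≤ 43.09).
0.893630

We have X ~ Normal(μ=32, σ=8.9).

The CDF gives us P(X ≤ k).

Using the CDF:
P(X ≤ 43.09) = 0.893630

This means there's approximately a 89.4% chance that X is at most 43.09.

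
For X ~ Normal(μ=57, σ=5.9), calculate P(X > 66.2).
0.059460

We have X ~ Normal(μ=57, σ=5.9).

P(X > 66.2) = 1 - P(X ≤ 66.2)
                = 1 - F(66.2)
                = 1 - 0.940540
                = 0.059460

So there's approximately a 5.9% chance that X exceeds 66.2.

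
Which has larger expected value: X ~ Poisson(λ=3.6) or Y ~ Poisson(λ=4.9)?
Y has larger mean (4.9000 > 3.6000)

Compute the expected value for each distribution:

X ~ Poisson(λ=3.6):
E[X] = 3.6000

Y ~ Poisson(λ=4.9):
E[Y] = 4.9000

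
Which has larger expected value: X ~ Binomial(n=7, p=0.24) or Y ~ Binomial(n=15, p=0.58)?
Y has larger mean (8.7000 > 1.6800)

Compute the expected value for each distribution:

X ~ Binomial(n=7, p=0.24):
E[X] = 1.6800

Y ~ Binomial(n=15, p=0.58):
E[Y] = 8.7000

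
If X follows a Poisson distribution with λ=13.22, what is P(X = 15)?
0.091327

We have X ~ Poisson(λ=13.22).

For a Poisson distribution, the PMF gives us the probability of each outcome.

Using the PMF formula:
P(X = 15) = 0.091327

Rounded to 4 decimal places: 0.0913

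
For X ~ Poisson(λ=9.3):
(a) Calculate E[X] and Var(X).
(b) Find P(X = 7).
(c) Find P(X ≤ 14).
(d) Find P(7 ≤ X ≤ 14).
(a) E[X] = 9.3000, Var(X) = 9.3000
(b) P(X = 7) = 0.109147
(c) P(X ≤ 14) = 0.947990
(d) P(7 ≤ X ≤ 14) = 0.767186

We have X ~ Poisson(λ=9.3).

(a) Moments:
E[X] = 9.3000
Var(X) = 9.3000
σ = √Var(X) = 3.0496

(b) Point probability using PMF:
P(X = 7) = 0.109147

(c) Cumulative probability using CDF:
P(X ≤ 14) = F(14) = 0.947990

(d) Range probability:
P(7 ≤ X ≤ 14) = P(X ≤ 14) - P(X ≤ 6)
                   = F(14) - F(6)
                   = 0.947990 - 0.180803
                   = 0.767186

This means approximately 76.7% of outcomes fall in the interval [7, 14].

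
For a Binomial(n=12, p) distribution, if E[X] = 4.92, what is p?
p = 0.41

For a Binomial(n, p) distribution:
E[X] = n × p

Given n = 12 and E[X] = 4.92:
4.92 = 12 × p
p = 4.92 / 12 = 0.41

Verification: Binomial(12, 0.41) has E[X] = 4.92 ✓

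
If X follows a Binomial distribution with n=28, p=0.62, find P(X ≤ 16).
0.363945

We have X ~ Binomial(n=28, p=0.62).

The CDF gives us P(X ≤ k).

Using the CDF:
P(X ≤ 16) = 0.363945

This means there's approximately a 36.4% chance that X is at most 16.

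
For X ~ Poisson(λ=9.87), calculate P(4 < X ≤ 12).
0.771905

We have X ~ Poisson(λ=9.87).

To find P(4 < X ≤ 12), we use:
P(4 < X ≤ 12) = P(X ≤ 12) - P(X ≤ 4)
                 = F(12) - F(4)
                 = 0.803715 - 0.031810
                 = 0.771905

So there's approximately a 77.2% chance that X falls in this range.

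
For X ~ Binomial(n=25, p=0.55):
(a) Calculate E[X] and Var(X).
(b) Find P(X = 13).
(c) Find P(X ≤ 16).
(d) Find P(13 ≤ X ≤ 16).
(a) E[X] = 13.7500, Var(X) = 6.1875
(b) P(X = 13) = 0.151110
(c) P(X ≤ 16) = 0.866016
(d) P(13 ≤ X ≤ 16) = 0.559692

We have X ~ Binomial(n=25, p=0.55).

(a) Moments:
E[X] = 13.7500
Var(X) = 6.1875
σ = √Var(X) = 2.4875

(b) Point probability using PMF:
P(X = 13) = 0.151110

(c) Cumulative probability using CDF:
P(X ≤ 16) = F(16) = 0.866016

(d) Range probability:
P(13 ≤ X ≤ 16) = P(X ≤ 16) - P(X ≤ 12)
                   = F(16) - F(12)
                   = 0.866016 - 0.306324
                   = 0.559692

This means approximately 56.0% of outcomes fall in the interval [13, 16].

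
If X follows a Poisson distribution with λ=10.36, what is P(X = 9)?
0.120001

We have X ~ Poisson(λ=10.36).

For a Poisson distribution, the PMF gives us the probability of each outcome.

Using the PMF formula:
P(X = 9) = 0.120001

Rounded to 4 decimal places: 0.1200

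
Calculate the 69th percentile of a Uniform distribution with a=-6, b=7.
2.9700

We have X ~ Uniform(a=-6, b=7).

We want to find x such that P(X ≤ x) = 0.69.

This is the 69th percentile, which means 69% of values fall below this point.

Using the inverse CDF (quantile function):
x = F⁻¹(0.69) = 2.9700

Verification: P(X ≤ 2.9700) = 0.69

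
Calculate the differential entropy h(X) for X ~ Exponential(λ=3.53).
-0.2613 nats

We have X ~ Exponential(λ=3.53).

The differential entropy measures the uncertainty or information content of the distribution.

For an Exponential distribution with λ=3.53:
h(X) = -0.2613 nats

(In bits, this would be -0.3770 bits.)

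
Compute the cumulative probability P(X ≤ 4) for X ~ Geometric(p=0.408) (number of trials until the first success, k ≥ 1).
0.877175

We have X ~ Geometric(p=0.408) (number of trials until the first success, k ≥ 1).

The CDF gives us P(X ≤ k).

Using the CDF:
P(X ≤ 4) = 0.877175

This means there's approximately a 87.7% chance that X is at most 4.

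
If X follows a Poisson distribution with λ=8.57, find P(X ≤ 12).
0.904793

We have X ~ Poisson(λ=8.57).

The CDF gives us P(X ≤ k).

Using the CDF:
P(X ≤ 12) = 0.904793

This means there's approximately a 90.5% chance that X is at most 12.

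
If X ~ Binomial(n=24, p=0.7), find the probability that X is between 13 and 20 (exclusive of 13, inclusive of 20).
0.883366

We have X ~ Binomial(n=24, p=0.7).

To find P(13 < X ≤ 20), we use:
P(13 < X ≤ 20) = P(X ≤ 20) - P(X ≤ 13)
                 = F(20) - F(13)
                 = 0.957602 - 0.074236
                 = 0.883366

So there's approximately a 88.3% chance that X falls in this range.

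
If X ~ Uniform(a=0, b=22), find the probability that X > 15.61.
0.290455

We have X ~ Uniform(a=0, b=22).

P(X > 15.61) = 1 - P(X ≤ 15.61)
                = 1 - F(15.61)
                = 1 - 0.709545
                = 0.290455

So there's approximately a 29.0% chance that X exceeds 15.61.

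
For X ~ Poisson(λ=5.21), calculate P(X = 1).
0.028455

We have X ~ Poisson(λ=5.21).

For a Poisson distribution, the PMF gives us the probability of each outcome.

Using the PMF formula:
P(X = 1) = 0.028455

Rounded to 4 decimal places: 0.0285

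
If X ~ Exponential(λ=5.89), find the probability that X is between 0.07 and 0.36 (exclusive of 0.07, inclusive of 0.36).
0.542142

We have X ~ Exponential(λ=5.89).

To find P(0.07 < X ≤ 0.36), we use:
P(0.07 < X ≤ 0.36) = P(X ≤ 0.36) - P(X ≤ 0.07)
                 = F(0.36) - F(0.07)
                 = 0.880016 - 0.337874
                 = 0.542142

So there's approximately a 54.2% chance that X falls in this range.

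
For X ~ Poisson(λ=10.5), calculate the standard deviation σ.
3.2404

We have X ~ Poisson(λ=10.5).

For a Poisson distribution with λ=10.5:
σ = √Var(X) = 3.2404

The standard deviation is the square root of the variance.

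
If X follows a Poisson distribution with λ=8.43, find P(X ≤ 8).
0.532750

We have X ~ Poisson(λ=8.43).

The CDF gives us P(X ≤ k).

Using the CDF:
P(X ≤ 8) = 0.532750

This means there's approximately a 53.3% chance that X is at most 8.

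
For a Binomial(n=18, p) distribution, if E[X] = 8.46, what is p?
p = 0.47

For a Binomial(n, p) distribution:
E[X] = n × p

Given n = 18 and E[X] = 8.46:
8.46 = 18 × p
p = 8.46 / 18 = 0.47

Verification: Binomial(18, 0.47) has E[X] = 8.46 ✓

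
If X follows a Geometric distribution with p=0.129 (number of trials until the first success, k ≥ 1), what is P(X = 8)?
0.049059

We have X ~ Geometric(p=0.129) (number of trials until the first success, k ≥ 1).

For a Geometric distribution, the PMF gives us the probability of each outcome.

Using the PMF formula:
P(X = 8) = 0.049059

Rounded to 4 decimal places: 0.0491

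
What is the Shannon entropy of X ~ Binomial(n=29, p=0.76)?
2.2469 nats

We have X ~ Binomial(n=29, p=0.76).

The Shannon entropy measures the uncertainty or information content of the distribution.

For a Binomial distribution with n=29, p=0.76:
H(X) = 2.2469 nats

(In bits, this would be 3.2416 bits.)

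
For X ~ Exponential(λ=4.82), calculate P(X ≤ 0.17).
0.559304

We have X ~ Exponential(λ=4.82).

The CDF gives us P(X ≤ k).

Using the CDF:
P(X ≤ 0.17) = 0.559304

This means there's approximately a 55.9% chance that X is at most 0.17.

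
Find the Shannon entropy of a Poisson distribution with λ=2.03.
1.7134 nats

We have X ~ Poisson(λ=2.03).

The Shannon entropy measures the uncertainty or information content of the distribution.

For a Poisson distribution with λ=2.03:
H(X) = 1.7134 nats

(In bits, this would be 2.4719 bits.)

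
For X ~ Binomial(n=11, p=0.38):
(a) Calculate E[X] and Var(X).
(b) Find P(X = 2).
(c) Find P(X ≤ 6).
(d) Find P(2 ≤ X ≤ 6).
(a) E[X] = 4.1800, Var(X) = 2.5916
(b) P(X = 2) = 0.107512
(c) P(X ≤ 6) = 0.923166
(d) P(2 ≤ X ≤ 6) = 0.882880

We have X ~ Binomial(n=11, p=0.38).

(a) Moments:
E[X] = 4.1800
Var(X) = 2.5916
σ = √Var(X) = 1.6098

(b) Point probability using PMF:
P(X = 2) = 0.107512

(c) Cumulative probability using CDF:
P(X ≤ 6) = F(6) = 0.923166

(d) Range probability:
P(2 ≤ X ≤ 6) = P(X ≤ 6) - P(X ≤ 1)
                   = F(6) - F(1)
                   = 0.923166 - 0.040286
                   = 0.882880

This means approximately 88.3% of outcomes fall in the interval [2, 6].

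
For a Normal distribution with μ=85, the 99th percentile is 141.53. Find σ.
σ = 24.2999

For X ~ Normal(μ, σ), the p-th percentile satisfies x = μ + z_p × σ,
where z_p = Φ⁻¹(p) is the standard normal quantile.

Step 1: z_{0.99} = Φ⁻¹(0.99) = 2.3263

Step 2: Solve for σ:
141.53 = 85 + 2.3263 × σ
σ = (141.53 - 85) / 2.3263
σ = 56.53 / 2.3263
σ = 24.2999

Verification: μ + z × σ = 85 + 2.3263 × 24.2999 = 141.53 ✓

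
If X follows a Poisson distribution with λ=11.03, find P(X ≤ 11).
0.575685

We have X ~ Poisson(λ=11.03).

The CDF gives us P(X ≤ k).

Using the CDF:
P(X ≤ 11) = 0.575685

This means there's approximately a 57.6% chance that X is at most 11.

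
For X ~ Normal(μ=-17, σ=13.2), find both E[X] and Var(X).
E[X] = -17.0000, Var(X) = 174.2400

We have X ~ Normal(μ=-17, σ=13.2).

For a Normal distribution with μ=-17, σ=13.2:

Expected value:
E[X] = -17.0000

Variance:
Var(X) = 174.2400

Standard deviation:
σ = √Var(X) = 13.2000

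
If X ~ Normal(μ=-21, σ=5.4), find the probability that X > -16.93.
0.225514

We have X ~ Normal(μ=-21, σ=5.4).

P(X > -16.93) = 1 - P(X ≤ -16.93)
                = 1 - F(-16.93)
                = 1 - 0.774486
                = 0.225514

So there's approximately a 22.6% chance that X exceeds -16.93.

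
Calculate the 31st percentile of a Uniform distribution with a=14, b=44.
23.3000

We have X ~ Uniform(a=14, b=44).

We want to find x such that P(X ≤ x) = 0.31.

This is the 31st percentile, which means 31% of values fall below this point.

Using the inverse CDF (quantile function):
x = F⁻¹(0.31) = 23.3000

Verification: P(X ≤ 23.3000) = 0.31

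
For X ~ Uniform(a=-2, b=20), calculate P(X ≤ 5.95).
0.361364

We have X ~ Uniform(a=-2, b=20).

The CDF gives us P(X ≤ k).

Using the CDF:
P(X ≤ 5.95) = 0.361364

This means there's approximately a 36.1% chance that X is at most 5.95.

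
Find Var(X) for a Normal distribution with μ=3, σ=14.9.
222.0100

We have X ~ Normal(μ=3, σ=14.9).

For a Normal distribution with μ=3, σ=14.9:
Var(X) = 222.0100

The variance measures the spread of the distribution around the mean.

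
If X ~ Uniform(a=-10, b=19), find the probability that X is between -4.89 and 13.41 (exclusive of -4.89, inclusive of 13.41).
0.631034

We have X ~ Uniform(a=-10, b=19).

To find P(-4.89 < X ≤ 13.41), we use:
P(-4.89 < X ≤ 13.41) = P(X ≤ 13.41) - P(X ≤ -4.89)
                 = F(13.41) - F(-4.89)
                 = 0.807241 - 0.176207
                 = 0.631034

So there's approximately a 63.1% chance that X falls in this range.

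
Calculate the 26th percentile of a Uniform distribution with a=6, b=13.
7.8200

We have X ~ Uniform(a=6, b=13).

We want to find x such that P(X ≤ x) = 0.26.

This is the 26th percentile, which means 26% of values fall below this point.

Using the inverse CDF (quantile function):
x = F⁻¹(0.26) = 7.8200

Verification: P(X ≤ 7.8200) = 0.26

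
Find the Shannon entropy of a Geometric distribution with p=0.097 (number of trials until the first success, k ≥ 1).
3.2829 nats

We have X ~ Geometric(p=0.097) (number of trials until the first success, k ≥ 1).

The Shannon entropy measures the uncertainty or information content of the distribution.

For a Geometric distribution with p=0.097 (number of trials until the first success, k ≥ 1):
H(X) = 3.2829 nats

(In bits, this would be 4.7362 bits.)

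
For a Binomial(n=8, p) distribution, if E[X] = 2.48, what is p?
p = 0.31

For a Binomial(n, p) distribution:
E[X] = n × p

Given n = 8 and E[X] = 2.48:
2.48 = 8 × p
p = 2.48 / 8 = 0.31

Verification: Binomial(8, 0.31) has E[X] = 2.48 ✓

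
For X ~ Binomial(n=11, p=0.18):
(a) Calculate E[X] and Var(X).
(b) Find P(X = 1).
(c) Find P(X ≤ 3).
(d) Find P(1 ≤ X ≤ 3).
(a) E[X] = 1.9800, Var(X) = 1.6236
(b) P(X = 1) = 0.272147
(c) P(X ≤ 3) = 0.880256
(d) P(1 ≤ X ≤ 3) = 0.767549

We have X ~ Binomial(n=11, p=0.18).

(a) Moments:
E[X] = 1.9800
Var(X) = 1.6236
σ = √Var(X) = 1.2742

(b) Point probability using PMF:
P(X = 1) = 0.272147

(c) Cumulative probability using CDF:
P(X ≤ 3) = F(3) = 0.880256

(d) Range probability:
P(1 ≤ X ≤ 3) = P(X ≤ 3) - P(X ≤ 0)
                   = F(3) - F(0)
                   = 0.880256 - 0.112707
                   = 0.767549

This means approximately 76.8% of outcomes fall in the interval [1, 3].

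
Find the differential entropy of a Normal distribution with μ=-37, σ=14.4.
4.0862 nats

We have X ~ Normal(μ=-37, σ=14.4).

The differential entropy measures the uncertainty or information content of the distribution.

For a Normal distribution with μ=-37, σ=14.4:
h(X) = 4.0862 nats

(In bits, this would be 5.8951 bits.)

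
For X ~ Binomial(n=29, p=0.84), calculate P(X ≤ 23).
0.315002

We have X ~ Binomial(n=29, p=0.84).

The CDF gives us P(X ≤ k).

Using the CDF:
P(X ≤ 23) = 0.315002

This means there's approximately a 31.5% chance that X is at most 23.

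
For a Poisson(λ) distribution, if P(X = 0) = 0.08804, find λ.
λ = 2.4300

For a Poisson(λ) distribution, the PMF at 0 is:
P(X = 0) = λ^0 e^(-λ) / 0! = e^(-λ)

Given P(X = 0) = 0.08804:
e^(-λ) = 0.08804
-λ = ln(0.08804)
λ = -ln(0.08804) = 2.4300

Verification: e^(-2.4300) = 0.08804 ✓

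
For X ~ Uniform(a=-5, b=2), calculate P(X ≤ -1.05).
0.564286

We have X ~ Uniform(a=-5, b=2).

The CDF gives us P(X ≤ k).

Using the CDF:
P(X ≤ -1.05) = 0.564286

This means there's approximately a 56.4% chance that X is at most -1.05.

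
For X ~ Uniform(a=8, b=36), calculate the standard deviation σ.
8.0829

We have X ~ Uniform(a=8, b=36).

For a Uniform distribution with a=8, b=36:
σ = √Var(X) = 8.0829

The standard deviation is the square root of the variance.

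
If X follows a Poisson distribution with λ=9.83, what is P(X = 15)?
0.031819

We have X ~ Poisson(λ=9.83).

For a Poisson distribution, the PMF gives us the probability of each outcome.

Using the PMF formula:
P(X = 15) = 0.031819

Rounded to 4 decimal places: 0.0318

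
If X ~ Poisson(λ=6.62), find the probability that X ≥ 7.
0.492281

We have X ~ Poisson(λ=6.62).

For discrete distributions, P(X ≥ 7) = 1 - P(X ≤ 6).

P(X ≤ 6) = 0.507719
P(X ≥ 7) = 1 - 0.507719 = 0.492281

So there's approximately a 49.2% chance that X is at least 7.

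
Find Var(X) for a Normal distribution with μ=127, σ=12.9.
166.4100

We have X ~ Normal(μ=127, σ=12.9).

For a Normal distribution with μ=127, σ=12.9:
Var(X) = 166.4100

The variance measures the spread of the distribution around the mean.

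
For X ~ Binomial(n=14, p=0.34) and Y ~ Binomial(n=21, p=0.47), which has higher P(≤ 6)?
X has higher probability (P(X ≤ 6) = 0.8374 > P(Y ≤ 6) = 0.0687)

Compute P(≤ 6) for each distribution:

X ~ Binomial(n=14, p=0.34):
P(X ≤ 6) = 0.8374

Y ~ Binomial(n=21, p=0.47):
P(Y ≤ 6) = 0.0687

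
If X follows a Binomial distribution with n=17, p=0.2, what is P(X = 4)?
0.209347

We have X ~ Binomial(n=17, p=0.2).

For a Binomial distribution, the PMF gives us the probability of each outcome.

Using the PMF formula:
P(X = 4) = 0.209347

Rounded to 4 decimal places: 0.2093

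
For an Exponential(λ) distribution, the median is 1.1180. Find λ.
λ = 0.6200

For X ~ Exponential(λ), the CDF is F(x) = 1 - e^(-λx).
The median m satisfies F(m) = 0.5:
1 - e^(-λm) = 0.5
e^(-λm) = 0.5
λm = ln(2)
m = ln(2) / λ

Given m = 1.1180:
λ = ln(2) / 1.1180 = 0.693147 / 1.1180 = 0.6200

Verification: ln(2) / 0.6200 = 1.1180 ✓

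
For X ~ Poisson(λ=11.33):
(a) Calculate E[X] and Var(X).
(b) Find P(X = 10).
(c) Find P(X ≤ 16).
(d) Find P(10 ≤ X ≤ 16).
(a) E[X] = 11.3300, Var(X) = 11.3300
(b) P(X = 10) = 0.115340
(c) P(X ≤ 16) = 0.931048
(d) P(10 ≤ X ≤ 16) = 0.625252

We have X ~ Poisson(λ=11.33).

(a) Moments:
E[X] = 11.3300
Var(X) = 11.3300
σ = √Var(X) = 3.3660

(b) Point probability using PMF:
P(X = 10) = 0.115340

(c) Cumulative probability using CDF:
P(X ≤ 16) = F(16) = 0.931048

(d) Range probability:
P(10 ≤ X ≤ 16) = P(X ≤ 16) - P(X ≤ 9)
                   = F(16) - F(9)
                   = 0.931048 - 0.305796
                   = 0.625252

This means approximately 62.5% of outcomes fall in the interval [10, 16].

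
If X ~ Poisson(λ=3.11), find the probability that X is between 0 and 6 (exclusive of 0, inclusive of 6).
0.916037

We have X ~ Poisson(λ=3.11).

To find P(0 < X ≤ 6), we use:
P(0 < X ≤ 6) = P(X ≤ 6) - P(X ≤ 0)
                 = F(6) - F(0)
                 = 0.960638 - 0.044601
                 = 0.916037

So there's approximately a 91.6% chance that X falls in this range.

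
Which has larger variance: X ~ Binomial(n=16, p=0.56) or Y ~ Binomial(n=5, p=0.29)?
X has larger variance (3.9424 > 1.0295)

Compute the variance for each distribution:

X ~ Binomial(n=16, p=0.56):
Var(X) = 3.9424

Y ~ Binomial(n=5, p=0.29):
Var(Y) = 1.0295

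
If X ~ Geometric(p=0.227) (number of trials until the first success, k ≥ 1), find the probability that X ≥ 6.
0.275993

We have X ~ Geometric(p=0.227) (number of trials until the first success, k ≥ 1).

For discrete distributions, P(X ≥ 6) = 1 - P(X ≤ 5).

P(X ≤ 5) = 0.724007
P(X ≥ 6) = 1 - 0.724007 = 0.275993

So there's approximately a 27.6% chance that X is at least 6.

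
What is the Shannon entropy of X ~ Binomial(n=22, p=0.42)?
2.2577 nats

We have X ~ Binomial(n=22, p=0.42).

The Shannon entropy measures the uncertainty or information content of the distribution.

For a Binomial distribution with n=22, p=0.42:
H(X) = 2.2577 nats

(In bits, this would be 3.2572 bits.)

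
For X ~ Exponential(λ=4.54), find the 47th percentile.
0.1398

We have X ~ Exponential(λ=4.54).

We want to find x such that P(X ≤ x) = 0.47.

This is the 47th percentile, which means 47% of values fall below this point.

Using the inverse CDF (quantile function):
x = F⁻¹(0.47) = 0.1398

Verification: P(X ≤ 0.1398) = 0.47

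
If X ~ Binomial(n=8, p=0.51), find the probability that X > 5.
0.158052

We have X ~ Binomial(n=8, p=0.51).

P(X > 5) = 1 - P(X ≤ 5)
                = 1 - F(5)
                = 1 - 0.841948
                = 0.158052

So there's approximately a 15.8% chance that X exceeds 5.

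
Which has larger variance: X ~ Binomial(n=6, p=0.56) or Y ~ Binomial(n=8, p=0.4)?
Y has larger variance (1.9200 > 1.4784)

Compute the variance for each distribution:

X ~ Binomial(n=6, p=0.56):
Var(X) = 1.4784

Y ~ Binomial(n=8, p=0.4):
Var(Y) = 1.9200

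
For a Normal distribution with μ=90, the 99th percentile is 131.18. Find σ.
σ = 17.7016

For X ~ Normal(μ, σ), the p-th percentile satisfies x = μ + z_p × σ,
where z_p = Φ⁻¹(p) is the standard normal quantile.

Step 1: z_{0.99} = Φ⁻¹(0.99) = 2.3263

Step 2: Solve for σ:
131.18 = 90 + 2.3263 × σ
σ = (131.18 - 90) / 2.3263
σ = 41.18 / 2.3263
σ = 17.7016

Verification: μ + z × σ = 90 + 2.3263 × 17.7016 = 131.18 ✓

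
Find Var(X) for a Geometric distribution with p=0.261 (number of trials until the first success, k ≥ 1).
10.8483

We have X ~ Geometric(p=0.261) (number of trials until the first success, k ≥ 1).

For a Geometric distribution with p=0.261 (number of trials until the first success, k ≥ 1):
Var(X) = 10.8483

The variance measures the spread of the distribution around the mean.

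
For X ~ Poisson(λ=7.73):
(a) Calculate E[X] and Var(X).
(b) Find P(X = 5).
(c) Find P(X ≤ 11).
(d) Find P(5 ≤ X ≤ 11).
(a) E[X] = 7.7300, Var(X) = 7.7300
(b) P(X = 5) = 0.101069
(c) P(X ≤ 11) = 0.906575
(d) P(5 ≤ X ≤ 11) = 0.790405

We have X ~ Poisson(λ=7.73).

(a) Moments:
E[X] = 7.7300
Var(X) = 7.7300
σ = √Var(X) = 2.7803

(b) Point probability using PMF:
P(X = 5) = 0.101069

(c) Cumulative probability using CDF:
P(X ≤ 11) = F(11) = 0.906575

(d) Range probability:
P(5 ≤ X ≤ 11) = P(X ≤ 11) - P(X ≤ 4)
                   = F(11) - F(4)
                   = 0.906575 - 0.116169
                   = 0.790405

This means approximately 79.0% of outcomes fall in the interval [5, 11].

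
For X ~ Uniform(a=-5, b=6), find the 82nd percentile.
4.0200

We have X ~ Uniform(a=-5, b=6).

We want to find x such that P(X ≤ x) = 0.82.

This is the 82nd percentile, which means 82% of values fall below this point.

Using the inverse CDF (quantile function):
x = F⁻¹(0.82) = 4.0200

Verification: P(X ≤ 4.0200) = 0.82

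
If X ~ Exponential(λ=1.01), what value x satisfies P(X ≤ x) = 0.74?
1.3337

We have X ~ Exponential(λ=1.01).

We want to find x such that P(X ≤ x) = 0.74.

This is the 74th percentile, which means 74% of values fall below this point.

Using the inverse CDF (quantile function):
x = F⁻¹(0.74) = 1.3337

Verification: P(X ≤ 1.3337) = 0.74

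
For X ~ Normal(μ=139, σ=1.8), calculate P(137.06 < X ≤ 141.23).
0.751740

We have X ~ Normal(μ=139, σ=1.8).

To find P(137.06 < X ≤ 141.23), we use:
P(137.06 < X ≤ 141.23) = P(X ≤ 141.23) - P(X ≤ 137.06)
                 = F(141.23) - F(137.06)
                 = 0.892307 - 0.140566
                 = 0.751740

So there's approximately a 75.2% chance that X falls in this range.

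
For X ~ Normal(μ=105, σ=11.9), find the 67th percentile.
110.2350

We have X ~ Normal(μ=105, σ=11.9).

We want to find x such that P(X ≤ x) = 0.67.

This is the 67th percentile, which means 67% of values fall below this point.

Using the inverse CDF (quantile function):
x = F⁻¹(0.67) = 110.2350

Verification: P(X ≤ 110.2350) = 0.67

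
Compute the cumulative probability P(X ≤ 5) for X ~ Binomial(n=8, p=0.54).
0.796592

We have X ~ Binomial(n=8, p=0.54).

The CDF gives us P(X ≤ k).

Using the CDF:
P(X ≤ 5) = 0.796592

This means there's approximately a 79.7% chance that X is at most 5.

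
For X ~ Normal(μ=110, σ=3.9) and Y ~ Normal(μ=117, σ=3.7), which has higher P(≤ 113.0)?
X has higher probability (P(X ≤ 113.0) = 0.7791 > P(Y ≤ 113.0) = 0.1398)

Compute P(≤ 113.0) for each distribution:

X ~ Normal(μ=110, σ=3.9):
P(X ≤ 113.0) = 0.7791

Y ~ Normal(μ=117, σ=3.7):
P(Y ≤ 113.0) = 0.1398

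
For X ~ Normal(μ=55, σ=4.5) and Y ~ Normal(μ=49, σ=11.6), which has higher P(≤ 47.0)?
Y has higher probability (P(Y ≤ 47.0) = 0.4316 > P(X ≤ 47.0) = 0.0377)

Compute P(≤ 47.0) for each distribution:

X ~ Normal(μ=55, σ=4.5):
P(X ≤ 47.0) = 0.0377

Y ~ Normal(μ=49, σ=11.6):
P(Y ≤ 47.0) = 0.4316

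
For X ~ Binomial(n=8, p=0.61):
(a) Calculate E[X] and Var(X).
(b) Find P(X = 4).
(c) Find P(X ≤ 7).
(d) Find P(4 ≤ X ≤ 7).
(a) E[X] = 4.8800, Var(X) = 1.9032
(b) P(X = 4) = 0.224221
(c) P(X ≤ 7) = 0.980829
(d) P(4 ≤ X ≤ 7) = 0.822253

We have X ~ Binomial(n=8, p=0.61).

(a) Moments:
E[X] = 4.8800
Var(X) = 1.9032
σ = √Var(X) = 1.3796

(b) Point probability using PMF:
P(X = 4) = 0.224221

(c) Cumulative probability using CDF:
P(X ≤ 7) = F(7) = 0.980829

(d) Range probability:
P(4 ≤ X ≤ 7) = P(X ≤ 7) - P(X ≤ 3)
                   = F(7) - F(3)
                   = 0.980829 - 0.158577
                   = 0.822253

This means approximately 82.2% of outcomes fall in the interval [4, 7].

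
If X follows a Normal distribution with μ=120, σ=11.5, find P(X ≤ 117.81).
0.424484

We have X ~ Normal(μ=120, σ=11.5).

The CDF gives us P(X ≤ k).

Using the CDF:
P(X ≤ 117.81) = 0.424484

This means there's approximately a 42.4% chance that X is at most 117.81.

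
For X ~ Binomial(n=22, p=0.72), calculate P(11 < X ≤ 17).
0.756688

We have X ~ Binomial(n=22, p=0.72).

To find P(11 < X ≤ 17), we use:
P(11 < X ≤ 17) = P(X ≤ 17) - P(X ≤ 11)
                 = F(17) - F(11)
                 = 0.780287 - 0.023599
                 = 0.756688

So there's approximately a 75.7% chance that X falls in this range.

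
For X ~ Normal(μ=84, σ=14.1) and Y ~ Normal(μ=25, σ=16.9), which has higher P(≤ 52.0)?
Y has higher probability (P(Y ≤ 52.0) = 0.9449 > P(X ≤ 52.0) = 0.0116)

Compute P(≤ 52.0) for each distribution:

X ~ Normal(μ=84, σ=14.1):
P(X ≤ 52.0) = 0.0116

Y ~ Normal(μ=25, σ=16.9):
P(Y ≤ 52.0) = 0.9449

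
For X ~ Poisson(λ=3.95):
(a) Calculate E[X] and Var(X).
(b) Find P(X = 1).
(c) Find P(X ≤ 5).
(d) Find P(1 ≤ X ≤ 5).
(a) E[X] = 3.9500, Var(X) = 3.9500
(b) P(X = 1) = 0.076056
(c) P(X ≤ 5) = 0.792895
(d) P(1 ≤ X ≤ 5) = 0.773641

We have X ~ Poisson(λ=3.95).

(a) Moments:
E[X] = 3.9500
Var(X) = 3.9500
σ = √Var(X) = 1.9875

(b) Point probability using PMF:
P(X = 1) = 0.076056

(c) Cumulative probability using CDF:
P(X ≤ 5) = F(5) = 0.792895

(d) Range probability:
P(1 ≤ X ≤ 5) = P(X ≤ 5) - P(X ≤ 0)
                   = F(5) - F(0)
                   = 0.792895 - 0.019255
                   = 0.773641

This means approximately 77.4% of outcomes fall in the interval [1, 5].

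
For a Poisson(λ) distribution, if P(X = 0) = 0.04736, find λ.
λ = 3.0500

For a Poisson(λ) distribution, the PMF at 0 is:
P(X = 0) = λ^0 e^(-λ) / 0! = e^(-λ)

Given P(X = 0) = 0.04736:
e^(-λ) = 0.04736
-λ = ln(0.04736)
λ = -ln(0.04736) = 3.0500

Verification: e^(-3.0500) = 0.04736 ✓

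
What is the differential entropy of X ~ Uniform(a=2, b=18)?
2.7726 nats

We have X ~ Uniform(a=2, b=18).

The differential entropy measures the uncertainty or information content of the distribution.

For a Uniform distribution with a=2, b=18:
h(X) = 2.7726 nats

(In bits, this would be 4.0000 bits.)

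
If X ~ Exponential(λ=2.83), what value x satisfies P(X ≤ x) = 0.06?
0.0219

We have X ~ Exponential(λ=2.83).

We want to find x such that P(X ≤ x) = 0.06.

This is the 6th percentile, which means 6% of values fall below this point.

Using the inverse CDF (quantile function):
x = F⁻¹(0.06) = 0.0219

Verification: P(X ≤ 0.0219) = 0.06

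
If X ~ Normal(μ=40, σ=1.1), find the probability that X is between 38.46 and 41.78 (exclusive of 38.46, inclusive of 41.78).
0.866432

We have X ~ Normal(μ=40, σ=1.1).

To find P(38.46 < X ≤ 41.78), we use:
P(38.46 < X ≤ 41.78) = P(X ≤ 41.78) - P(X ≤ 38.46)
                 = F(41.78) - F(38.46)
                 = 0.947188 - 0.080757
                 = 0.866432

So there's approximately a 86.6% chance that X falls in this range.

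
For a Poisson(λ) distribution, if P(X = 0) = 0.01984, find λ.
λ = 3.9201

For a Poisson(λ) distribution, the PMF at 0 is:
P(X = 0) = λ^0 e^(-λ) / 0! = e^(-λ)

Given P(X = 0) = 0.01984:
e^(-λ) = 0.01984
-λ = ln(0.01984)
λ = -ln(0.01984) = 3.9201

Verification: e^(-3.9201) = 0.01984 ✓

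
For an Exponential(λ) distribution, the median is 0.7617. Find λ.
λ = 0.9100

For X ~ Exponential(λ), the CDF is F(x) = 1 - e^(-λx).
The median m satisfies F(m) = 0.5:
1 - e^(-λm) = 0.5
e^(-λm) = 0.5
λm = ln(2)
m = ln(2) / λ

Given m = 0.7617:
λ = ln(2) / 0.7617 = 0.693147 / 0.7617 = 0.9100

Verification: ln(2) / 0.9100 = 0.7617 ✓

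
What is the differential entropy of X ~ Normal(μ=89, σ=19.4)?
4.3842 nats

We have X ~ Normal(μ=89, σ=19.4).

The differential entropy measures the uncertainty or information content of the distribution.

For a Normal distribution with μ=89, σ=19.4:
h(X) = 4.3842 nats

(In bits, this would be 6.3251 bits.)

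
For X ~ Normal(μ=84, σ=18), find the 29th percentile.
74.0391

We have X ~ Normal(μ=84, σ=18).

We want to find x such that P(X ≤ x) = 0.29.

This is the 29th percentile, which means 29% of values fall below this point.

Using the inverse CDF (quantile function):
x = F⁻¹(0.29) = 74.0391

Verification: P(X ≤ 74.0391) = 0.29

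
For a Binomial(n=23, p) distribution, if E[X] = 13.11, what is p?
p = 0.57

For a Binomial(n, p) distribution:
E[X] = n × p

Given n = 23 and E[X] = 13.11:
13.11 = 23 × p
p = 13.11 / 23 = 0.57

Verification: Binomial(23, 0.57) has E[X] = 13.11 ✓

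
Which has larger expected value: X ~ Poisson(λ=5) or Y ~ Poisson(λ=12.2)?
Y has larger mean (12.2000 > 5.0000)

Compute the expected value for each distribution:

X ~ Poisson(λ=5):
E[X] = 5.0000

Y ~ Poisson(λ=12.2):
E[Y] = 12.2000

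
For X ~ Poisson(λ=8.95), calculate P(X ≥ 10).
0.406004

We have X ~ Poisson(λ=8.95).

For discrete distributions, P(X ≥ 10) = 1 - P(X ≤ 9).

P(X ≤ 9) = 0.593996
P(X ≥ 10) = 1 - 0.593996 = 0.406004

So there's approximately a 40.6% chance that X is at least 10.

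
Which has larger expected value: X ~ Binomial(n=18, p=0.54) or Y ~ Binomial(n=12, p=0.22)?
X has larger mean (9.7200 > 2.6400)

Compute the expected value for each distribution:

X ~ Binomial(n=18, p=0.54):
E[X] = 9.7200

Y ~ Binomial(n=12, p=0.22):
E[Y] = 2.6400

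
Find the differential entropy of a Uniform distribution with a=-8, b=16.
3.1781 nats

We have X ~ Uniform(a=-8, b=16).

The differential entropy measures the uncertainty or information content of the distribution.

For a Uniform distribution with a=-8, b=16:
h(X) = 3.1781 nats

(In bits, this would be 4.5850 bits.)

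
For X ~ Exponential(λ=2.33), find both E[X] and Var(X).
E[X] = 0.4292, Var(X) = 0.1842

We have X ~ Exponential(λ=2.33).

For an Exponential distribution with λ=2.33:

Expected value:
E[X] = 0.4292

Variance:
Var(X) = 0.1842

Standard deviation:
σ = √Var(X) = 0.4292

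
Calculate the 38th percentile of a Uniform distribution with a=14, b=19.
15.9000

We have X ~ Uniform(a=14, b=19).

We want to find x such that P(X ≤ x) = 0.38.

This is the 38th percentile, which means 38% of values fall below this point.

Using the inverse CDF (quantile function):
x = F⁻¹(0.38) = 15.9000

Verification: P(X ≤ 15.9000) = 0.38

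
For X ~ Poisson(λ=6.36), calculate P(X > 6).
0.451320

We have X ~ Poisson(λ=6.36).

P(X > 6) = 1 - P(X ≤ 6)
                = 1 - F(6)
                = 1 - 0.548680
                = 0.451320

So there's approximately a 45.1% chance that X exceeds 6.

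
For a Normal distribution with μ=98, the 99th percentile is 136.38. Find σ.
σ = 16.4980

For X ~ Normal(μ, σ), the p-th percentile satisfies x = μ + z_p × σ,
where z_p = Φ⁻¹(p) is the standard normal quantile.

Step 1: z_{0.99} = Φ⁻¹(0.99) = 2.3263

Step 2: Solve for σ:
136.38 = 98 + 2.3263 × σ
σ = (136.38 - 98) / 2.3263
σ = 38.38 / 2.3263
σ = 16.4980

Verification: μ + z × σ = 98 + 2.3263 × 16.4980 = 136.38 ✓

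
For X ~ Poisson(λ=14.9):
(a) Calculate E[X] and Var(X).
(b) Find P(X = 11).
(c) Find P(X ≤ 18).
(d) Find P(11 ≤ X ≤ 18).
(a) E[X] = 14.9000, Var(X) = 14.9000
(b) P(X = 11) = 0.068062
(c) P(X ≤ 18) = 0.826462
(d) P(11 ≤ X ≤ 18) = 0.703055

We have X ~ Poisson(λ=14.9).

(a) Moments:
E[X] = 14.9000
Var(X) = 14.9000
σ = √Var(X) = 3.8601

(b) Point probability using PMF:
P(X = 11) = 0.068062

(c) Cumulative probability using CDF:
P(X ≤ 18) = F(18) = 0.826462

(d) Range probability:
P(11 ≤ X ≤ 18) = P(X ≤ 18) - P(X ≤ 10)
                   = F(18) - F(10)
                   = 0.826462 - 0.123407
                   = 0.703055

This means approximately 70.3% of outcomes fall in the interval [11, 18].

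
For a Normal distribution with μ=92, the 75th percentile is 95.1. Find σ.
σ = 4.5961

For X ~ Normal(μ, σ), the p-th percentile satisfies x = μ + z_p × σ,
where z_p = Φ⁻¹(p) is the standard normal quantile.

Step 1: z_{0.75} = Φ⁻¹(0.75) = 0.6745

Step 2: Solve for σ:
95.1 = 92 + 0.6745 × σ
σ = (95.1 - 92) / 0.6745
σ = 3.10 / 0.6745
σ = 4.5961

Verification: μ + z × σ = 92 + 0.6745 × 4.5961 = 95.10 ✓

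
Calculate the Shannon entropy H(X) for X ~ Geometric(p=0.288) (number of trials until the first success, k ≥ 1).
2.0846 nats

We have X ~ Geometric(p=0.288) (number of trials until the first success, k ≥ 1).

The Shannon entropy measures the uncertainty or information content of the distribution.

For a Geometric distribution with p=0.288 (number of trials until the first success, k ≥ 1):
H(X) = 2.0846 nats

(In bits, this would be 3.0074 bits.)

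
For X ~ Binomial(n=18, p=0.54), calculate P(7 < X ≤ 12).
0.760251

We have X ~ Binomial(n=18, p=0.54).

To find P(7 < X ≤ 12), we use:
P(7 < X ≤ 12) = P(X ≤ 12) - P(X ≤ 7)
                 = F(12) - F(7)
                 = 0.907222 - 0.146971
                 = 0.760251

So there's approximately a 76.0% chance that X falls in this range.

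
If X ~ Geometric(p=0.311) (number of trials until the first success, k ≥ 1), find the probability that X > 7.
0.073711

We have X ~ Geometric(p=0.311) (number of trials until the first success, k ≥ 1).

P(X > 7) = 1 - P(X ≤ 7)
                = 1 - F(7)
                = 1 - 0.926289
                = 0.073711

So there's approximately a 7.4% chance that X exceeds 7.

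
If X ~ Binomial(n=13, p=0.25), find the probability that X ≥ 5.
0.206038

We have X ~ Binomial(n=13, p=0.25).

For discrete distributions, P(X ≥ 5) = 1 - P(X ≤ 4).

P(X ≤ 4) = 0.793962
P(X ≥ 5) = 1 - 0.793962 = 0.206038

So there's approximately a 20.6% chance that X is at least 5.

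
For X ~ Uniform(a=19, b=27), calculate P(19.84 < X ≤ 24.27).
0.553750

We have X ~ Uniform(a=19, b=27).

To find P(19.84 < X ≤ 24.27), we use:
P(19.84 < X ≤ 24.27) = P(X ≤ 24.27) - P(X ≤ 19.84)
                 = F(24.27) - F(19.84)
                 = 0.658750 - 0.105000
                 = 0.553750

So there's approximately a 55.4% chance that X falls in this range.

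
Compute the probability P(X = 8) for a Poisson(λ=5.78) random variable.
0.095429

We have X ~ Poisson(λ=5.78).

For a Poisson distribution, the PMF gives us the probability of each outcome.

Using the PMF formula:
P(X = 8) = 0.095429

Rounded to 4 decimal places: 0.0954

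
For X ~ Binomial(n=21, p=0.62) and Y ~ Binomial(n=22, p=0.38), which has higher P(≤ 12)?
Y has higher probability (P(Y ≤ 12) = 0.9637 > P(X ≤ 12) = 0.4012)

Compute P(≤ 12) for each distribution:

X ~ Binomial(n=21, p=0.62):
P(X ≤ 12) = 0.4012

Y ~ Binomial(n=22, p=0.38):
P(Y ≤ 12) = 0.9637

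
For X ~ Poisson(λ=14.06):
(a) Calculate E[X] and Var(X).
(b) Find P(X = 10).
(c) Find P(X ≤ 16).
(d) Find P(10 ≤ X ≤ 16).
(a) E[X] = 14.0600, Var(X) = 14.0600
(b) P(X = 10) = 0.065149
(c) P(X ≤ 16) = 0.750702
(d) P(10 ≤ X ≤ 16) = 0.644113

We have X ~ Poisson(λ=14.06).

(a) Moments:
E[X] = 14.0600
Var(X) = 14.0600
σ = √Var(X) = 3.7497

(b) Point probability using PMF:
P(X = 10) = 0.065149

(c) Cumulative probability using CDF:
P(X ≤ 16) = F(16) = 0.750702

(d) Range probability:
P(10 ≤ X ≤ 16) = P(X ≤ 16) - P(X ≤ 9)
                   = F(16) - F(9)
                   = 0.750702 - 0.106589
                   = 0.644113

This means approximately 64.4% of outcomes fall in the interval [10, 16].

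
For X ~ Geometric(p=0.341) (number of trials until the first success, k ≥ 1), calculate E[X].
2.9326

We have X ~ Geometric(p=0.341) (number of trials until the first success, k ≥ 1).

For a Geometric distribution with p=0.341 (number of trials until the first success, k ≥ 1):
E[X] = 2.9326

This is the expected (average) value of X.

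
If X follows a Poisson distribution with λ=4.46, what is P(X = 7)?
0.080530

We have X ~ Poisson(λ=4.46).

For a Poisson distribution, the PMF gives us the probability of each outcome.

Using the PMF formula:
P(X = 7) = 0.080530

Rounded to 4 decimal places: 0.0805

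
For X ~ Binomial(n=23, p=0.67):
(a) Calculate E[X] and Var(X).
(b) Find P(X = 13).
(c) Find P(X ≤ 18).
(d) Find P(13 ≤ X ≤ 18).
(a) E[X] = 15.4100, Var(X) = 5.0853
(b) P(X = 13) = 0.096064
(c) P(X ≤ 18) = 0.919408
(d) P(13 ≤ X ≤ 18) = 0.818873

We have X ~ Binomial(n=23, p=0.67).

(a) Moments:
E[X] = 15.4100
Var(X) = 5.0853
σ = √Var(X) = 2.2551

(b) Point probability using PMF:
P(X = 13) = 0.096064

(c) Cumulative probability using CDF:
P(X ≤ 18) = F(18) = 0.919408

(d) Range probability:
P(13 ≤ X ≤ 18) = P(X ≤ 18) - P(X ≤ 12)
                   = F(18) - F(12)
                   = 0.919408 - 0.100535
                   = 0.818873

This means approximately 81.9% of outcomes fall in the interval [13, 18].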